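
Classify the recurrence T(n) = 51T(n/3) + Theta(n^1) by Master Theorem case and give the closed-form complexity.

Master Theorem for T(n) = 51T(n/3) + O(n^1):

a = 51, b = 3, c = 1
log_b(a) = log_3(51) = 3.5789

Case 1: c = 1 < log_3(51) = 3.5789
T(n) = O(n^(log_3 51))

For T(n) = 51T(n/3) + O(n^1): log_3(51) = 3.5789. This is Case 1 of the Master Theorem (c < log_b(a), work dominated by leaves), giving O(n^(log_3 51)).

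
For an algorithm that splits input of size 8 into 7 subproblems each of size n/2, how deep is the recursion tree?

For divide and conquer with division factor 2:

Problem sizes at each level:
Level 0: 8
Level 1: 4
Level 2: 2
Level 3: 1

The root is level 0 and the size-1 base case is level 3 (the tree spans levels 0 through 3, i.e. 4 levels counting the root), so the depth is the number of divisions: log_2(8) = 3

The recursion tree depth is log_2(8) = 3. At each level, the problem size is divided by 2, so it takes 3 divisions to reduce to a base case of size 1. The algorithm makes 7 recursive calls at each level.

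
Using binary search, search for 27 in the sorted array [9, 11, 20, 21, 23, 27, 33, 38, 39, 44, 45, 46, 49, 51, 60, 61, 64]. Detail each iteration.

Binary search for 27 in [9, 11, 20, 21, 23, 27, 33, 38, 39, 44, 45, 46, 49, 51, 60, 61, 64]:

lo=0, hi=16, mid=8, arr[mid]=39 -> 39 > 27, search left half
lo=0, hi=7, mid=3, arr[mid]=21 -> 21 < 27, search right half
lo=4, hi=7, mid=5, arr[mid]=27 -> Found target at index 5!

Binary search finds 27 at index 5 after 3 comparisons. The search repeatedly halves the search space by comparing with the middle element.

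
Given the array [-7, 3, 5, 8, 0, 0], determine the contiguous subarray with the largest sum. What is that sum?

Using Kadane's algorithm on [-7, 3, 5, 8, 0, 0]:

Scanning through the array:
Position 1 (value 3): max_ending_here = 3, max_so_far = 3
Position 2 (value 5): max_ending_here = 8, max_so_far = 8
Position 3 (value 8): max_ending_here = 16, max_so_far = 16
Position 4 (value 0): max_ending_here = 16, max_so_far = 16
Position 5 (value 0): max_ending_here = 16, max_so_far = 16

Maximum subarray: [3, 5, 8]
Maximum sum: 16

The maximum subarray is [3, 5, 8] with sum 16. This subarray runs from index 1 to index 3.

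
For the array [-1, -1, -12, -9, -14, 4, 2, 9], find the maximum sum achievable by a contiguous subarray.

Using Kadane's algorithm on [-1, -1, -12, -9, -14, 4, 2, 9]:

Scanning through the array:
Position 1 (value -1): max_ending_here = -1, max_so_far = -1
Position 2 (value -12): max_ending_here = -12, max_so_far = -1
Position 3 (value -9): max_ending_here = -9, max_so_far = -1
Position 4 (value -14): max_ending_here = -14, max_so_far = -1
Position 5 (value 4): max_ending_here = 4, max_so_far = 4
Position 6 (value 2): max_ending_here = 6, max_so_far = 6
Position 7 (value 9): max_ending_here = 15, max_so_far = 15

Maximum subarray: [4, 2, 9]
Maximum sum: 15

The maximum subarray is [4, 2, 9] with sum 15. This subarray runs from index 5 to index 7.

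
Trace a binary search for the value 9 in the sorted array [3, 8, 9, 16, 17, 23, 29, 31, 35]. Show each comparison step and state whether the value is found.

Binary search for 9 in [3, 8, 9, 16, 17, 23, 29, 31, 35]:

lo=0, hi=8, mid=4, arr[mid]=17 -> 17 > 9, search left half
lo=0, hi=3, mid=1, arr[mid]=8 -> 8 < 9, search right half
lo=2, hi=3, mid=2, arr[mid]=9 -> Found target at index 2!

Binary search finds 9 at index 2 after 3 comparisons. The search repeatedly halves the search space by comparing with the middle element.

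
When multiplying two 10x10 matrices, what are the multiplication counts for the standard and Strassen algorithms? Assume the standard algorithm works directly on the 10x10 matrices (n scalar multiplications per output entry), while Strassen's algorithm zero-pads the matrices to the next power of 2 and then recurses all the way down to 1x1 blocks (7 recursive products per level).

Matrix multiplication for 10x10 matrices:

Strassen's algorithm requires power-of-2 dimensions. Pad 10x10 to 16x16 (next power of 2).

Standard algorithm: 10^3 = 1000 multiplications
Strassen's algorithm: 7^(log2(16)) = 7^4 = 2401 multiplications
Difference: 1000 - 2401 = -1401 (Strassen uses MORE here due to padding overhead — for small or just-over-power-of-2 n, padding can outweigh the per-level savings)

Standard: 1000 multiplications (10^3). Strassen: 2401 multiplications (7^4, after padding to 16x16). Strassen reduces 8 recursive multiplications to 7 at each level.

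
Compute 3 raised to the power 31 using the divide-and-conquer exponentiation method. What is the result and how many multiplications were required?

Computing 3^31 by squaring (build up from 3^1; each line after the first costs one multiplication):

3^1 = 3
3^2 = (3^1)^2 = 3^2 = 9
3^3 = 3 * 3^2 = 3 * 9 = 27
3^6 = (3^3)^2 = 27^2 = 729
3^7 = 3 * 3^6 = 3 * 729 = 2187
3^14 = (3^7)^2 = 2187^2 = 4782969
3^15 = 3 * 3^14 = 3 * 4782969 = 14348907
3^30 = (3^15)^2 = 14348907^2 = 205891132094649
3^31 = 3 * 3^30 = 3 * 205891132094649 = 617673396283947

Result: 617673396283947
Multiplications needed: 8 (8 lines after 3^1)

3^31 = 617673396283947. Using exponentiation by squaring, this requires 8 multiplications. The key idea: if the exponent is even, square the half-power; if odd, multiply by the base once.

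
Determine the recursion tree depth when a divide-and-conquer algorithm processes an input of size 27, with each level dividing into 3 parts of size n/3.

For divide and conquer with division factor 3:

Problem sizes at each level:
Level 0: 27
Level 1: 9
Level 2: 3
Level 3: 1

The root is level 0 and the size-1 base case is level 3 (the tree spans levels 0 through 3, i.e. 4 levels counting the root), so the depth is the number of divisions: log_3(27) = 3

The recursion tree depth is log_3(27) = 3. At each level, the problem size is divided by 3, so it takes 3 divisions to reduce to a base case of size 1. The algorithm makes 3 recursive calls at each level.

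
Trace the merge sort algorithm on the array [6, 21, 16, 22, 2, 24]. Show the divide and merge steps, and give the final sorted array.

Merge sort trace:

Split: [6, 21, 16, 22, 2, 24] -> [6, 21, 16] and [22, 2, 24]
  Split: [6, 21, 16] -> [6] and [21, 16]
    Split: [21, 16] -> [21] and [16]
    Merge: [21] + [16] -> [16, 21]
  Merge: [6] + [16, 21] -> [6, 16, 21]
  Split: [22, 2, 24] -> [22] and [2, 24]
    Split: [2, 24] -> [2] and [24]
    Merge: [2] + [24] -> [2, 24]
  Merge: [22] + [2, 24] -> [2, 22, 24]
Merge: [6, 16, 21] + [2, 22, 24] -> [2, 6, 16, 21, 22, 24]

Final sorted array: [2, 6, 16, 21, 22, 24]

The merge sort proceeds by recursively splitting the array and merging sorted halves.
After all merges, the sorted array is [2, 6, 16, 21, 22, 24].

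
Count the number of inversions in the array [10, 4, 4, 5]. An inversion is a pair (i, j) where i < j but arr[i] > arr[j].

Finding inversions in [10, 4, 4, 5]:

(0, 1): arr[0]=10 > arr[1]=4
(0, 2): arr[0]=10 > arr[2]=4
(0, 3): arr[0]=10 > arr[3]=5

Total inversions: 3

The array has 3 inversion(s): (0,1), (0,2), (0,3). Each pair (i,j) satisfies i < j and arr[i] > arr[j].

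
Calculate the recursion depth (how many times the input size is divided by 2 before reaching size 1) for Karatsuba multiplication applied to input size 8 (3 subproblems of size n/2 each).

For divide and conquer with division factor 2:

Problem sizes at each level:
Level 0: 8
Level 1: 4
Level 2: 2
Level 3: 1

The root is level 0 and the size-1 base case is level 3 (the tree spans levels 0 through 3, i.e. 4 levels counting the root), so the depth is the number of divisions: log_2(8) = 3

The recursion tree depth is log_2(8) = 3. At each level, the problem size is divided by 2, so it takes 3 divisions to reduce to a base case of size 1. The algorithm makes 3 recursive calls at each level.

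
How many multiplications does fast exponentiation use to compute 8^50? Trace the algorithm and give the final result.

Computing 8^50 by squaring (build up from 8^1; each line after the first costs one multiplication):

8^1 = 8
8^2 = (8^1)^2 = 8^2 = 64
8^3 = 8 * 8^2 = 8 * 64 = 512
8^6 = (8^3)^2 = 512^2 = 262144
8^12 = (8^6)^2 = 262144^2 = 68719476736
8^24 = (8^12)^2 = 68719476736^2 = 4722366482869645213696
8^25 = 8 * 8^24 = 8 * 4722366482869645213696 = 37778931862957161709568
8^50 = (8^25)^2 = 37778931862957161709568^2 = 1427247692705959881058285969449495136382746624

Result: 1427247692705959881058285969449495136382746624
Multiplications needed: 7 (7 lines after 8^1)

8^50 = 1427247692705959881058285969449495136382746624. Using exponentiation by squaring, this requires 7 multiplications. The key idea: if the exponent is even, square the half-power; if odd, multiply by the base once.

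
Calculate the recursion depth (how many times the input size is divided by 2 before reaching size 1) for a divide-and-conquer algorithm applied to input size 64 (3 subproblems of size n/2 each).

For divide and conquer with division factor 2:

Problem sizes at each level:
Level 0: 64
Level 1: 32
Level 2: 16
Level 3: 8
Level 4: 4
Level 5: 2
Level 6: 1

The root is level 0 and the size-1 base case is level 6 (the tree spans levels 0 through 6, i.e. 7 levels counting the root), so the depth is the number of divisions: log_2(64) = 6

The recursion tree depth is log_2(64) = 6. At each level, the problem size is divided by 2, so it takes 6 divisions to reduce to a base case of size 1. The algorithm makes 3 recursive calls at each level.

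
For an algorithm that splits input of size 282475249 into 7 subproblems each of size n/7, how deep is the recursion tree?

For divide and conquer with division factor 7:

Problem sizes at each level:
Level 0: 282475249
Level 1: 40353607
Level 2: 5764801
Level 3: 823543
Level 4: 117649
Level 5: 16807
Level 6: 2401
Level 7: 343
Level 8: 49
Level 9: 7
Level 10: 1

The root is level 0 and the size-1 base case is level 10 (the tree spans levels 0 through 10, i.e. 11 levels counting the root), so the depth is the number of divisions: log_7(282475249) = 10

The recursion tree depth is log_7(282475249) = 10. At each level, the problem size is divided by 7, so it takes 10 divisions to reduce to a base case of size 1. The algorithm makes 7 recursive calls at each level.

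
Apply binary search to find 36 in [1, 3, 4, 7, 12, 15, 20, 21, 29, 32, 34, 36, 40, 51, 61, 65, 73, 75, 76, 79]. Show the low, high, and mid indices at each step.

Binary search for 36 in [1, 3, 4, 7, 12, 15, 20, 21, 29, 32, 34, 36, 40, 51, 61, 65, 73, 75, 76, 79]:

lo=0, hi=19, mid=9, arr[mid]=32 -> 32 < 36, search right half
lo=10, hi=19, mid=14, arr[mid]=61 -> 61 > 36, search left half
lo=10, hi=13, mid=11, arr[mid]=36 -> Found target at index 11!

Binary search finds 36 at index 11 after 3 comparisons. The search repeatedly halves the search space by comparing with the middle element.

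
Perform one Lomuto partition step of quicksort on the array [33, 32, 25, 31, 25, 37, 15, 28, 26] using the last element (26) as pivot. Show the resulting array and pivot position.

Lomuto partition with pivot = 26:

Initial array: [33, 32, 25, 31, 25, 37, 15, 28, 26]

arr[0]=33 > 26: no swap
arr[1]=32 > 26: no swap
arr[2]=25 <= 26: swap with position 0, array becomes [25, 32, 33, 31, 25, 37, 15, 28, 26]
arr[3]=31 > 26: no swap
arr[4]=25 <= 26: swap with position 1, array becomes [25, 25, 33, 31, 32, 37, 15, 28, 26]
arr[5]=37 > 26: no swap
arr[6]=15 <= 26: swap with position 2, array becomes [25, 25, 15, 31, 32, 37, 33, 28, 26]
arr[7]=28 > 26: no swap

Place pivot at position 3: [25, 25, 15, 26, 32, 37, 33, 28, 31]
Pivot position: 3

After partitioning with pivot 26, the array becomes [25, 25, 15, 26, 32, 37, 33, 28, 31]. The pivot is placed at index 3. All elements to the left of the pivot are <= 26, and all elements to the right are > 26.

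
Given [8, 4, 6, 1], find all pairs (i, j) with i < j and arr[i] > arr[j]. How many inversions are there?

Finding inversions in [8, 4, 6, 1]:

(0, 1): arr[0]=8 > arr[1]=4
(0, 2): arr[0]=8 > arr[2]=6
(0, 3): arr[0]=8 > arr[3]=1
(1, 3): arr[1]=4 > arr[3]=1
(2, 3): arr[2]=6 > arr[3]=1

Total inversions: 5

The array has 5 inversion(s): (0,1), (0,2), (0,3), (1,3), (2,3). Each pair (i,j) satisfies i < j and arr[i] > arr[j].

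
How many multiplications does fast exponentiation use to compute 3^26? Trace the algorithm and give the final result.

Computing 3^26 by squaring (build up from 3^1; each line after the first costs one multiplication):

3^1 = 3
3^2 = (3^1)^2 = 3^2 = 9
3^3 = 3 * 3^2 = 3 * 9 = 27
3^6 = (3^3)^2 = 27^2 = 729
3^12 = (3^6)^2 = 729^2 = 531441
3^13 = 3 * 3^12 = 3 * 531441 = 1594323
3^26 = (3^13)^2 = 1594323^2 = 2541865828329

Result: 2541865828329
Multiplications needed: 6 (6 lines after 3^1)

3^26 = 2541865828329. Using exponentiation by squaring, this requires 6 multiplications. The key idea: if the exponent is even, square the half-power; if odd, multiply by the base once.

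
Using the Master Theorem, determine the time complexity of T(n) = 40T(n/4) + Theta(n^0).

Master Theorem for T(n) = 40T(n/4) + O(n^0):

a = 40, b = 4, c = 0
log_b(a) = log_4(40) = 2.6610

Case 1: c = 0 < log_4(40) = 2.6610
T(n) = O(n^(log_4 40))

For T(n) = 40T(n/4) + O(n^0): log_4(40) = 2.6610. This is Case 1 of the Master Theorem (c < log_b(a), work dominated by leaves), giving O(n^(log_4 40)).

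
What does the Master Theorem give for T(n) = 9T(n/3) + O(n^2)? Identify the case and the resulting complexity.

Master Theorem for T(n) = 9T(n/3) + O(n^2):

a = 9, b = 3, c = 2
log_b(a) = log_3(9) = 2.0000

Case 2: c = 2 = log_3(9) = 2.0000
T(n) = O(n^2 log n) = O(n^2 log n)

For T(n) = 9T(n/3) + O(n^2): log_3(9) = 2.0000. This is Case 2 of the Master Theorem (c = log_b(a), equal work at all levels), giving O(n^2 log n).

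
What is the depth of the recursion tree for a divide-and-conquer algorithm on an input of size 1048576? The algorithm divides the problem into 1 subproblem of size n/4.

For divide and conquer with division factor 4:

Problem sizes at each level:
Level 0: 1048576
Level 1: 262144
Level 2: 65536
Level 3: 16384
Level 4: 4096
Level 5: 1024
Level 6: 256
Level 7: 64
Level 8: 16
Level 9: 4
Level 10: 1

The root is level 0 and the size-1 base case is level 10 (the tree spans levels 0 through 10, i.e. 11 levels counting the root), so the depth is the number of divisions: log_4(1048576) = 10

The recursion tree depth is log_4(1048576) = 10. At each level, the problem size is divided by 4, so it takes 10 divisions to reduce to a base case of size 1. The algorithm makes 1 recursive call at each level.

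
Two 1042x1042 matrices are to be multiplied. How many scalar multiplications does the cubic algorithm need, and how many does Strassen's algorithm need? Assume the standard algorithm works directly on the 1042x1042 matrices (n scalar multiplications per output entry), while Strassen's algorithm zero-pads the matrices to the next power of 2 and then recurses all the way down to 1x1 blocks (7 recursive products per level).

Matrix multiplication for 1042x1042 matrices:

Strassen's algorithm requires power-of-2 dimensions. Pad 1042x1042 to 2048x2048 (next power of 2).

Standard algorithm: 1042^3 = 1131366088 multiplications
Strassen's algorithm: 7^(log2(2048)) = 7^11 = 1977326743 multiplications
Difference: 1131366088 - 1977326743 = -845960655 (Strassen uses MORE here due to padding overhead — for small or just-over-power-of-2 n, padding can outweigh the per-level savings)

Standard: 1131366088 multiplications (1042^3). Strassen: 1977326743 multiplications (7^11, after padding to 2048x2048). Strassen reduces 8 recursive multiplications to 7 at each level.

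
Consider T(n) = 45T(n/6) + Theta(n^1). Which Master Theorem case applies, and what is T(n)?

Master Theorem for T(n) = 45T(n/6) + O(n^1):

a = 45, b = 6, c = 1
log_b(a) = log_6(45) = 2.1245

Case 1: c = 1 < log_6(45) = 2.1245
T(n) = O(n^(log_6 45))

For T(n) = 45T(n/6) + O(n^1): log_6(45) = 2.1245. This is Case 1 of the Master Theorem (c < log_b(a), work dominated by leaves), giving O(n^(log_6 45)).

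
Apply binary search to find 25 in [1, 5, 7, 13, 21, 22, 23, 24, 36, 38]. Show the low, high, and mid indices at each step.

Binary search for 25 in [1, 5, 7, 13, 21, 22, 23, 24, 36, 38]:

lo=0, hi=9, mid=4, arr[mid]=21 -> 21 < 25, search right half
lo=5, hi=9, mid=7, arr[mid]=24 -> 24 < 25, search right half
lo=8, hi=9, mid=8, arr[mid]=36 -> 36 > 25, search left half
lo=8 > hi=7, target 25 not found

Binary search determines that 25 is not in the array after 3 comparisons. The search space was exhausted without finding the target.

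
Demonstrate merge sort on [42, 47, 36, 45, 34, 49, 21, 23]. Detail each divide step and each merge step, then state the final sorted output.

Merge sort trace:

Split: [42, 47, 36, 45, 34, 49, 21, 23] -> [42, 47, 36, 45] and [34, 49, 21, 23]
  Split: [42, 47, 36, 45] -> [42, 47] and [36, 45]
    Split: [42, 47] -> [42] and [47]
    Merge: [42] + [47] -> [42, 47]
    Split: [36, 45] -> [36] and [45]
    Merge: [36] + [45] -> [36, 45]
  Merge: [42, 47] + [36, 45] -> [36, 42, 45, 47]
  Split: [34, 49, 21, 23] -> [34, 49] and [21, 23]
    Split: [34, 49] -> [34] and [49]
    Merge: [34] + [49] -> [34, 49]
    Split: [21, 23] -> [21] and [23]
    Merge: [21] + [23] -> [21, 23]
  Merge: [34, 49] + [21, 23] -> [21, 23, 34, 49]
Merge: [36, 42, 45, 47] + [21, 23, 34, 49] -> [21, 23, 34, 36, 42, 45, 47, 49]

Final sorted array: [21, 23, 34, 36, 42, 45, 47, 49]

The merge sort proceeds by recursively splitting the array and merging sorted halves.
After all merges, the sorted array is [21, 23, 34, 36, 42, 45, 47, 49].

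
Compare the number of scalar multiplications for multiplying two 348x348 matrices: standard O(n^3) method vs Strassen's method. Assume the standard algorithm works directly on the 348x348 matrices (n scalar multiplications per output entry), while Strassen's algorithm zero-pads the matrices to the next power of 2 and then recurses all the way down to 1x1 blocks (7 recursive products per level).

Matrix multiplication for 348x348 matrices:

Strassen's algorithm requires power-of-2 dimensions. Pad 348x348 to 512x512 (next power of 2).

Standard algorithm: 348^3 = 42144192 multiplications
Strassen's algorithm: 7^(log2(512)) = 7^9 = 40353607 multiplications
Savings: 42144192 - 40353607 = 1790585 multiplications

Standard: 42144192 multiplications (348^3). Strassen: 40353607 multiplications (7^9, after padding to 512x512). Strassen reduces 8 recursive multiplications to 7 at each level.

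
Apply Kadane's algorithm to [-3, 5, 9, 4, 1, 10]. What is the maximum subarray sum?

Using Kadane's algorithm on [-3, 5, 9, 4, 1, 10]:

Scanning through the array:
Position 1 (value 5): max_ending_here = 5, max_so_far = 5
Position 2 (value 9): max_ending_here = 14, max_so_far = 14
Position 3 (value 4): max_ending_here = 18, max_so_far = 18
Position 4 (value 1): max_ending_here = 19, max_so_far = 19
Position 5 (value 10): max_ending_here = 29, max_so_far = 29

Maximum subarray: [5, 9, 4, 1, 10]
Maximum sum: 29

The maximum subarray is [5, 9, 4, 1, 10] with sum 29. This subarray runs from index 1 to index 5.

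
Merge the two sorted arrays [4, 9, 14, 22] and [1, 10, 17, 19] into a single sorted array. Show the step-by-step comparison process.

Merging process:

Compare 4 vs 1: take 1 from right. Merged: [1]
Compare 4 vs 10: take 4 from left. Merged: [1, 4]
Compare 9 vs 10: take 9 from left. Merged: [1, 4, 9]
Compare 14 vs 10: take 10 from right. Merged: [1, 4, 9, 10]
Compare 14 vs 17: take 14 from left. Merged: [1, 4, 9, 10, 14]
Compare 22 vs 17: take 17 from right. Merged: [1, 4, 9, 10, 14, 17]
Compare 22 vs 19: take 19 from right. Merged: [1, 4, 9, 10, 14, 17, 19]
Append remaining from left: [22]. Merged: [1, 4, 9, 10, 14, 17, 19, 22]

Final merged array: [1, 4, 9, 10, 14, 17, 19, 22]
Total comparisons: 7

The merged array is [1, 4, 9, 10, 14, 17, 19, 22], requiring 7 comparisons. The merge step runs in O(n) time where n is the total number of elements.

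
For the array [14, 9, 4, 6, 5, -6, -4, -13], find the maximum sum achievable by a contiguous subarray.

Using Kadane's algorithm on [14, 9, 4, 6, 5, -6, -4, -13]:

Scanning through the array:
Position 1 (value 9): max_ending_here = 23, max_so_far = 23
Position 2 (value 4): max_ending_here = 27, max_so_far = 27
Position 3 (value 6): max_ending_here = 33, max_so_far = 33
Position 4 (value 5): max_ending_here = 38, max_so_far = 38
Position 5 (value -6): max_ending_here = 32, max_so_far = 38
Position 6 (value -4): max_ending_here = 28, max_so_far = 38
Position 7 (value -13): max_ending_here = 15, max_so_far = 38

Maximum subarray: [14, 9, 4, 6, 5]
Maximum sum: 38

The maximum subarray is [14, 9, 4, 6, 5] with sum 38. This subarray runs from index 0 to index 4.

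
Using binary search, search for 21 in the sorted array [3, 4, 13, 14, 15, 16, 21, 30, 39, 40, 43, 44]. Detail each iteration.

Binary search for 21 in [3, 4, 13, 14, 15, 16, 21, 30, 39, 40, 43, 44]:

lo=0, hi=11, mid=5, arr[mid]=16 -> 16 < 21, search right half
lo=6, hi=11, mid=8, arr[mid]=39 -> 39 > 21, search left half
lo=6, hi=7, mid=6, arr[mid]=21 -> Found target at index 6!

Binary search finds 21 at index 6 after 3 comparisons. The search repeatedly halves the search space by comparing with the middle element.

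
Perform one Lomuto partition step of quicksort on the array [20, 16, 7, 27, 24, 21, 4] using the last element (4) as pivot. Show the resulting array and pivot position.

Lomuto partition with pivot = 4:

Initial array: [20, 16, 7, 27, 24, 21, 4]

arr[0]=20 > 4: no swap
arr[1]=16 > 4: no swap
arr[2]=7 > 4: no swap
arr[3]=27 > 4: no swap
arr[4]=24 > 4: no swap
arr[5]=21 > 4: no swap

Place pivot at position 0: [4, 16, 7, 27, 24, 21, 20]
Pivot position: 0

After partitioning with pivot 4, the array becomes [4, 16, 7, 27, 24, 21, 20]. The pivot is placed at index 0. All elements to the left of the pivot are <= 4, and all elements to the right are > 4.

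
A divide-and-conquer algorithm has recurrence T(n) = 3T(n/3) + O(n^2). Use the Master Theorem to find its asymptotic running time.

Master Theorem for T(n) = 3T(n/3) + O(n^2):

a = 3, b = 3, c = 2
log_b(a) = log_3(3) = 1.0000

Case 3: c = 2 > log_3(3) = 1.0000
T(n) = O(n^2) = O(n^2)

For T(n) = 3T(n/3) + O(n^2): log_3(3) = 1.0000. This is Case 3 of the Master Theorem (c > log_b(a), work dominated by root), giving O(n^2).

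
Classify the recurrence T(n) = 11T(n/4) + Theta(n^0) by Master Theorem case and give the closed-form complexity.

Master Theorem for T(n) = 11T(n/4) + O(n^0):

a = 11, b = 4, c = 0
log_b(a) = log_4(11) = 1.7297

Case 1: c = 0 < log_4(11) = 1.7297
T(n) = O(n^(log_4 11))

For T(n) = 11T(n/4) + O(n^0): log_4(11) = 1.7297. This is Case 1 of the Master Theorem (c < log_b(a), work dominated by leaves), giving O(n^(log_4 11)).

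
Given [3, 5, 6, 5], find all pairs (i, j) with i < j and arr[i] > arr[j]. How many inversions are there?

Finding inversions in [3, 5, 6, 5]:

(2, 3): arr[2]=6 > arr[3]=5

Total inversions: 1

The array has 1 inversion(s): (2,3). Each pair (i,j) satisfies i < j and arr[i] > arr[j].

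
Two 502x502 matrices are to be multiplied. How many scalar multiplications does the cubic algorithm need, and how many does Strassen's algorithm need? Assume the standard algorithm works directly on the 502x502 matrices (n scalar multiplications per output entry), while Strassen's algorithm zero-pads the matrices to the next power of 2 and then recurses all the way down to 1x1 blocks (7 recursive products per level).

Matrix multiplication for 502x502 matrices:

Strassen's algorithm requires power-of-2 dimensions. Pad 502x502 to 512x512 (next power of 2).

Standard algorithm: 502^3 = 126506008 multiplications
Strassen's algorithm: 7^(log2(512)) = 7^9 = 40353607 multiplications
Savings: 126506008 - 40353607 = 86152401 multiplications

Standard: 126506008 multiplications (502^3). Strassen: 40353607 multiplications (7^9, after padding to 512x512). Strassen reduces 8 recursive multiplications to 7 at each level.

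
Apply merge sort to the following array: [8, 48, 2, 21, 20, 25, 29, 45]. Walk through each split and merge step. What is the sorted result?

Merge sort trace:

Split: [8, 48, 2, 21, 20, 25, 29, 45] -> [8, 48, 2, 21] and [20, 25, 29, 45]
  Split: [8, 48, 2, 21] -> [8, 48] and [2, 21]
    Split: [8, 48] -> [8] and [48]
    Merge: [8] + [48] -> [8, 48]
    Split: [2, 21] -> [2] and [21]
    Merge: [2] + [21] -> [2, 21]
  Merge: [8, 48] + [2, 21] -> [2, 8, 21, 48]
  Split: [20, 25, 29, 45] -> [20, 25] and [29, 45]
    Split: [20, 25] -> [20] and [25]
    Merge: [20] + [25] -> [20, 25]
    Split: [29, 45] -> [29] and [45]
    Merge: [29] + [45] -> [29, 45]
  Merge: [20, 25] + [29, 45] -> [20, 25, 29, 45]
Merge: [2, 8, 21, 48] + [20, 25, 29, 45] -> [2, 8, 20, 21, 25, 29, 45, 48]

Final sorted array: [2, 8, 20, 21, 25, 29, 45, 48]

The merge sort proceeds by recursively splitting the array and merging sorted halves.
After all merges, the sorted array is [2, 8, 20, 21, 25, 29, 45, 48].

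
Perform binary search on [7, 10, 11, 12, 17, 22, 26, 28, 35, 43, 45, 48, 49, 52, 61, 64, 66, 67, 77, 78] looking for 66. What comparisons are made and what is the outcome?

Binary search for 66 in [7, 10, 11, 12, 17, 22, 26, 28, 35, 43, 45, 48, 49, 52, 61, 64, 66, 67, 77, 78]:

lo=0, hi=19, mid=9, arr[mid]=43 -> 43 < 66, search right half
lo=10, hi=19, mid=14, arr[mid]=61 -> 61 < 66, search right half
lo=15, hi=19, mid=17, arr[mid]=67 -> 67 > 66, search left half
lo=15, hi=16, mid=15, arr[mid]=64 -> 64 < 66, search right half
lo=16, hi=16, mid=16, arr[mid]=66 -> Found target at index 16!

Binary search finds 66 at index 16 after 5 comparisons. The search repeatedly halves the search space by comparing with the middle element.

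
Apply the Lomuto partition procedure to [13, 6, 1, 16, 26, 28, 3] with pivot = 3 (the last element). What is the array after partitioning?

Lomuto partition with pivot = 3:

Initial array: [13, 6, 1, 16, 26, 28, 3]

arr[0]=13 > 3: no swap
arr[1]=6 > 3: no swap
arr[2]=1 <= 3: swap with position 0, array becomes [1, 6, 13, 16, 26, 28, 3]
arr[3]=16 > 3: no swap
arr[4]=26 > 3: no swap
arr[5]=28 > 3: no swap

Place pivot at position 1: [1, 3, 13, 16, 26, 28, 6]
Pivot position: 1

After partitioning with pivot 3, the array becomes [1, 3, 13, 16, 26, 28, 6]. The pivot is placed at index 1. All elements to the left of the pivot are <= 3, and all elements to the right are > 3.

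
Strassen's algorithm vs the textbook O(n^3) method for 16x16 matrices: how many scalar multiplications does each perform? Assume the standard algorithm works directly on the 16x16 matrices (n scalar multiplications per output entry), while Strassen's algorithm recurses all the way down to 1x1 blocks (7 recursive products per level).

Matrix multiplication for 16x16 matrices:

Standard algorithm: 16^3 = 4096 multiplications
Strassen's algorithm: 7^(log2(16)) = 7^4 = 2401 multiplications
Savings: 4096 - 2401 = 1695 multiplications

Standard: 4096 multiplications (16^3). Strassen: 2401 multiplications (7^4). Strassen reduces 8 recursive multiplications to 7 at each level.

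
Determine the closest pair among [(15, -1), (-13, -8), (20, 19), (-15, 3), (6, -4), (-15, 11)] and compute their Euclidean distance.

Computing all pairwise distances among 6 points:

d((15, -1), (-13, -8)) = 28.8617
d((15, -1), (20, 19)) = 20.6155
d((15, -1), (-15, 3)) = 30.2655
d((15, -1), (6, -4)) = 9.4868
d((15, -1), (-15, 11)) = 32.311
d((-13, -8), (20, 19)) = 42.638
d((-13, -8), (-15, 3)) = 11.1803
d((-13, -8), (6, -4)) = 19.4165
d((-13, -8), (-15, 11)) = 19.105
d((20, 19), (-15, 3)) = 38.4838
d((20, 19), (6, -4)) = 26.9258
d((20, 19), (-15, 11)) = 35.9026
d((-15, 3), (6, -4)) = 22.1359
d((-15, 3), (-15, 11)) = 8.0 <-- minimum
d((6, -4), (-15, 11)) = 25.807

Closest pair: (-15, 3) and (-15, 11) with distance 8.0

The closest pair is (-15, 3) and (-15, 11) with Euclidean distance 8.0. For 6 points, brute-force pairwise comparison is shown above. For large n, the divide-and-conquer algorithm (sort by x, recurse on halves, check the dividing strip) achieves O(n log n).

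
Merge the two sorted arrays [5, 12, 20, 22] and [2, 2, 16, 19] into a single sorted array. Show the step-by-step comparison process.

Merging process:

Compare 5 vs 2: take 2 from right. Merged: [2]
Compare 5 vs 2: take 2 from right. Merged: [2, 2]
Compare 5 vs 16: take 5 from left. Merged: [2, 2, 5]
Compare 12 vs 16: take 12 from left. Merged: [2, 2, 5, 12]
Compare 20 vs 16: take 16 from right. Merged: [2, 2, 5, 12, 16]
Compare 20 vs 19: take 19 from right. Merged: [2, 2, 5, 12, 16, 19]
Append remaining from left: [20, 22]. Merged: [2, 2, 5, 12, 16, 19, 20, 22]

Final merged array: [2, 2, 5, 12, 16, 19, 20, 22]
Total comparisons: 6

The merged array is [2, 2, 5, 12, 16, 19, 20, 22], requiring 6 comparisons. The merge step runs in O(n) time where n is the total number of elements.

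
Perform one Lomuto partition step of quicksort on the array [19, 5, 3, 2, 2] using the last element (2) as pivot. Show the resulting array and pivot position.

Lomuto partition with pivot = 2:

Initial array: [19, 5, 3, 2, 2]

arr[0]=19 > 2: no swap
arr[1]=5 > 2: no swap
arr[2]=3 > 2: no swap
arr[3]=2 <= 2: swap with position 0, array becomes [2, 5, 3, 19, 2]

Place pivot at position 1: [2, 2, 3, 19, 5]
Pivot position: 1

After partitioning with pivot 2, the array becomes [2, 2, 3, 19, 5]. The pivot is placed at index 1. All elements to the left of the pivot are <= 2, and all elements to the right are > 2.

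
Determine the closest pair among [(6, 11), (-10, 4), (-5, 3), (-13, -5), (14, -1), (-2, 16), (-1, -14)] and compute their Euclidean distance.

Computing all pairwise distances among 7 points:

d((6, 11), (-10, 4)) = 17.4642
d((6, 11), (-5, 3)) = 13.6015
d((6, 11), (-13, -5)) = 24.8395
d((6, 11), (14, -1)) = 14.4222
d((6, 11), (-2, 16)) = 9.434
d((6, 11), (-1, -14)) = 25.9615
d((-10, 4), (-5, 3)) = 5.099 <-- minimum
d((-10, 4), (-13, -5)) = 9.4868
d((-10, 4), (14, -1)) = 24.5153
d((-10, 4), (-2, 16)) = 14.4222
d((-10, 4), (-1, -14)) = 20.1246
d((-5, 3), (-13, -5)) = 11.3137
d((-5, 3), (14, -1)) = 19.4165
d((-5, 3), (-2, 16)) = 13.3417
d((-5, 3), (-1, -14)) = 17.4642
d((-13, -5), (14, -1)) = 27.2947
d((-13, -5), (-2, 16)) = 23.7065
d((-13, -5), (-1, -14)) = 15.0
d((14, -1), (-2, 16)) = 23.3452
d((14, -1), (-1, -14)) = 19.8494
d((-2, 16), (-1, -14)) = 30.0167

Closest pair: (-10, 4) and (-5, 3) with distance 5.099

The closest pair is (-10, 4) and (-5, 3) with Euclidean distance 5.099. For 7 points, brute-force pairwise comparison is shown above. For large n, the divide-and-conquer algorithm (sort by x, recurse on halves, check the dividing strip) achieves O(n log n).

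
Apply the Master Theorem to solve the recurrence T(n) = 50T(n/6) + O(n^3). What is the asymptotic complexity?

Master Theorem for T(n) = 50T(n/6) + O(n^3):

a = 50, b = 6, c = 3
log_b(a) = log_6(50) = 2.1833

Case 3: c = 3 > log_6(50) = 2.1833
T(n) = O(n^3) = O(n^3)

For T(n) = 50T(n/6) + O(n^3): log_6(50) = 2.1833. This is Case 3 of the Master Theorem (c > log_b(a), work dominated by root), giving O(n^3).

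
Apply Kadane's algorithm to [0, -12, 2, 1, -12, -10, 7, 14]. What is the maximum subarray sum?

Using Kadane's algorithm on [0, -12, 2, 1, -12, -10, 7, 14]:

Scanning through the array:
Position 1 (value -12): max_ending_here = -12, max_so_far = 0
Position 2 (value 2): max_ending_here = 2, max_so_far = 2
Position 3 (value 1): max_ending_here = 3, max_so_far = 3
Position 4 (value -12): max_ending_here = -9, max_so_far = 3
Position 5 (value -10): max_ending_here = -10, max_so_far = 3
Position 6 (value 7): max_ending_here = 7, max_so_far = 7
Position 7 (value 14): max_ending_here = 21, max_so_far = 21

Maximum subarray: [7, 14]
Maximum sum: 21

The maximum subarray is [7, 14] with sum 21. This subarray runs from index 6 to index 7.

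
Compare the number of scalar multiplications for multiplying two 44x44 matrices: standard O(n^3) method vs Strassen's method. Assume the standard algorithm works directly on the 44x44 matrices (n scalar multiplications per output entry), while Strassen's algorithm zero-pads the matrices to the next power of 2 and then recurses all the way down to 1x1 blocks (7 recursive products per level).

Matrix multiplication for 44x44 matrices:

Strassen's algorithm requires power-of-2 dimensions. Pad 44x44 to 64x64 (next power of 2).

Standard algorithm: 44^3 = 85184 multiplications
Strassen's algorithm: 7^(log2(64)) = 7^6 = 117649 multiplications
Difference: 85184 - 117649 = -32465 (Strassen uses MORE here due to padding overhead — for small or just-over-power-of-2 n, padding can outweigh the per-level savings)

Standard: 85184 multiplications (44^3). Strassen: 117649 multiplications (7^6, after padding to 64x64). Strassen reduces 8 recursive multiplications to 7 at each level.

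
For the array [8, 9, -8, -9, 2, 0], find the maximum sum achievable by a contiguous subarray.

Using Kadane's algorithm on [8, 9, -8, -9, 2, 0]:

Scanning through the array:
Position 1 (value 9): max_ending_here = 17, max_so_far = 17
Position 2 (value -8): max_ending_here = 9, max_so_far = 17
Position 3 (value -9): max_ending_here = 0, max_so_far = 17
Position 4 (value 2): max_ending_here = 2, max_so_far = 17
Position 5 (value 0): max_ending_here = 2, max_so_far = 17

Maximum subarray: [8, 9]
Maximum sum: 17

The maximum subarray is [8, 9] with sum 17. This subarray runs from index 0 to index 1.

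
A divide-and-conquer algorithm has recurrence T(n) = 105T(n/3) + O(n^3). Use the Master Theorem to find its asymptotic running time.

Master Theorem for T(n) = 105T(n/3) + O(n^3):

a = 105, b = 3, c = 3
log_b(a) = log_3(105) = 4.2362

Case 1: c = 3 < log_3(105) = 4.2362
T(n) = O(n^(log_3 105))

For T(n) = 105T(n/3) + O(n^3): log_3(105) = 4.2362. This is Case 1 of the Master Theorem (c < log_b(a), work dominated by leaves), giving O(n^(log_3 105)).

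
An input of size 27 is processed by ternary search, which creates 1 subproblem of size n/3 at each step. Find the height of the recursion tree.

For divide and conquer with division factor 3:

Problem sizes at each level:
Level 0: 27
Level 1: 9
Level 2: 3
Level 3: 1

The root is level 0 and the size-1 base case is level 3 (the tree spans levels 0 through 3, i.e. 4 levels counting the root), so the depth is the number of divisions: log_3(27) = 3

The recursion tree depth is log_3(27) = 3. At each level, the problem size is divided by 3, so it takes 3 divisions to reduce to a base case of size 1. The algorithm makes 1 recursive call at each level.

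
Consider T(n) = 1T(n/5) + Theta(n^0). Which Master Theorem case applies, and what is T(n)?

Master Theorem for T(n) = 1T(n/5) + O(n^0):

a = 1, b = 5, c = 0
log_b(a) = log_5(1) = 0.0000

Case 2: c = 0 = log_5(1) = 0.0000
T(n) = O(n^0 log n) = O(log n)

For T(n) = 1T(n/5) + O(n^0): log_5(1) = 0.0000. This is Case 2 of the Master Theorem (c = log_b(a), equal work at all levels), giving O(log n).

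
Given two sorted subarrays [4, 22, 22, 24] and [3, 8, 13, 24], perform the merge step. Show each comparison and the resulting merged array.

Merging process:

Compare 4 vs 3: take 3 from right. Merged: [3]
Compare 4 vs 8: take 4 from left. Merged: [3, 4]
Compare 22 vs 8: take 8 from right. Merged: [3, 4, 8]
Compare 22 vs 13: take 13 from right. Merged: [3, 4, 8, 13]
Compare 22 vs 24: take 22 from left. Merged: [3, 4, 8, 13, 22]
Compare 22 vs 24: take 22 from left. Merged: [3, 4, 8, 13, 22, 22]
Compare 24 vs 24: take 24 from left. Merged: [3, 4, 8, 13, 22, 22, 24]
Append remaining from right: [24]. Merged: [3, 4, 8, 13, 22, 22, 24, 24]

Final merged array: [3, 4, 8, 13, 22, 22, 24, 24]
Total comparisons: 7

The merged array is [3, 4, 8, 13, 22, 22, 24, 24], requiring 7 comparisons. The merge step runs in O(n) time where n is the total number of elements.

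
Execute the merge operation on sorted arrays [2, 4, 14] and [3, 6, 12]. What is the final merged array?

Merging process:

Compare 2 vs 3: take 2 from left. Merged: [2]
Compare 4 vs 3: take 3 from right. Merged: [2, 3]
Compare 4 vs 6: take 4 from left. Merged: [2, 3, 4]
Compare 14 vs 6: take 6 from right. Merged: [2, 3, 4, 6]
Compare 14 vs 12: take 12 from right. Merged: [2, 3, 4, 6, 12]
Append remaining from left: [14]. Merged: [2, 3, 4, 6, 12, 14]

Final merged array: [2, 3, 4, 6, 12, 14]
Total comparisons: 5

The merged array is [2, 3, 4, 6, 12, 14], requiring 5 comparisons. The merge step runs in O(n) time where n is the total number of elements.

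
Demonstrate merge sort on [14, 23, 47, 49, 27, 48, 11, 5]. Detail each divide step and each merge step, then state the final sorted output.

Merge sort trace:

Split: [14, 23, 47, 49, 27, 48, 11, 5] -> [14, 23, 47, 49] and [27, 48, 11, 5]
  Split: [14, 23, 47, 49] -> [14, 23] and [47, 49]
    Split: [14, 23] -> [14] and [23]
    Merge: [14] + [23] -> [14, 23]
    Split: [47, 49] -> [47] and [49]
    Merge: [47] + [49] -> [47, 49]
  Merge: [14, 23] + [47, 49] -> [14, 23, 47, 49]
  Split: [27, 48, 11, 5] -> [27, 48] and [11, 5]
    Split: [27, 48] -> [27] and [48]
    Merge: [27] + [48] -> [27, 48]
    Split: [11, 5] -> [11] and [5]
    Merge: [11] + [5] -> [5, 11]
  Merge: [27, 48] + [5, 11] -> [5, 11, 27, 48]
Merge: [14, 23, 47, 49] + [5, 11, 27, 48] -> [5, 11, 14, 23, 27, 47, 48, 49]

Final sorted array: [5, 11, 14, 23, 27, 47, 48, 49]

The merge sort proceeds by recursively splitting the array and merging sorted halves.
After all merges, the sorted array is [5, 11, 14, 23, 27, 47, 48, 49].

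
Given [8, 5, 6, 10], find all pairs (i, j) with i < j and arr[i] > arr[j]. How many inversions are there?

Finding inversions in [8, 5, 6, 10]:

(0, 1): arr[0]=8 > arr[1]=5
(0, 2): arr[0]=8 > arr[2]=6

Total inversions: 2

The array has 2 inversion(s): (0,1), (0,2). Each pair (i,j) satisfies i < j and arr[i] > arr[j].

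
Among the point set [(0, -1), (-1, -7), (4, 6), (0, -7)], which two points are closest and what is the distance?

Computing all pairwise distances among 4 points:

d((0, -1), (-1, -7)) = 6.0828
d((0, -1), (4, 6)) = 8.0623
d((0, -1), (0, -7)) = 6.0
d((-1, -7), (4, 6)) = 13.9284
d((-1, -7), (0, -7)) = 1.0 <-- minimum
d((4, 6), (0, -7)) = 13.6015

Closest pair: (-1, -7) and (0, -7) with distance 1.0

The closest pair is (-1, -7) and (0, -7) with Euclidean distance 1.0. For 4 points, brute-force pairwise comparison is shown above. For large n, the divide-and-conquer algorithm (sort by x, recurse on halves, check the dividing strip) achieves O(n log n).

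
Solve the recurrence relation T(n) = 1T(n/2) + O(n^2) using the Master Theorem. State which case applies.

Master Theorem for T(n) = 1T(n/2) + O(n^2):

a = 1, b = 2, c = 2
log_b(a) = log_2(1) = 0.0000

Case 3: c = 2 > log_2(1) = 0.0000
T(n) = O(n^2) = O(n^2)

For T(n) = 1T(n/2) + O(n^2): log_2(1) = 0.0000. This is Case 3 of the Master Theorem (c > log_b(a), work dominated by root), giving O(n^2).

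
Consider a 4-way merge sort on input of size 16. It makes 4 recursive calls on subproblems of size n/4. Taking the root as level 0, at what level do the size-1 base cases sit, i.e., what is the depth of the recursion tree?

For divide and conquer with division factor 4:

Problem sizes at each level:
Level 0: 16
Level 1: 4
Level 2: 1

The root is level 0 and the size-1 base case is level 2 (the tree spans levels 0 through 2, i.e. 3 levels counting the root), so the depth is the number of divisions: log_4(16) = 2

The recursion tree depth is log_4(16) = 2. At each level, the problem size is divided by 4, so it takes 2 divisions to reduce to a base case of size 1. The algorithm makes 4 recursive calls at each level.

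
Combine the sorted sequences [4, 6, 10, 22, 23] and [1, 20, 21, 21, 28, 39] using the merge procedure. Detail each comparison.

Merging process:

Compare 4 vs 1: take 1 from right. Merged: [1]
Compare 4 vs 20: take 4 from left. Merged: [1, 4]
Compare 6 vs 20: take 6 from left. Merged: [1, 4, 6]
Compare 10 vs 20: take 10 from left. Merged: [1, 4, 6, 10]
Compare 22 vs 20: take 20 from right. Merged: [1, 4, 6, 10, 20]
Compare 22 vs 21: take 21 from right. Merged: [1, 4, 6, 10, 20, 21]
Compare 22 vs 21: take 21 from right. Merged: [1, 4, 6, 10, 20, 21, 21]
Compare 22 vs 28: take 22 from left. Merged: [1, 4, 6, 10, 20, 21, 21, 22]
Compare 23 vs 28: take 23 from left. Merged: [1, 4, 6, 10, 20, 21, 21, 22, 23]
Append remaining from right: [28, 39]. Merged: [1, 4, 6, 10, 20, 21, 21, 22, 23, 28, 39]

Final merged array: [1, 4, 6, 10, 20, 21, 21, 22, 23, 28, 39]
Total comparisons: 9

The merged array is [1, 4, 6, 10, 20, 21, 21, 22, 23, 28, 39], requiring 9 comparisons. The merge step runs in O(n) time where n is the total number of elements.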